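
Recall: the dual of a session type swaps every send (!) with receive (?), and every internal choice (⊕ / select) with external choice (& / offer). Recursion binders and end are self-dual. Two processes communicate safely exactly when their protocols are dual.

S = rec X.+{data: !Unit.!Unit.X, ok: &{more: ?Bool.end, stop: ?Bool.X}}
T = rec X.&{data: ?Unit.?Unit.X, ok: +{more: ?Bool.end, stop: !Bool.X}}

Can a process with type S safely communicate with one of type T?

NO

rec X ‖ rec X  ✓ (μ self-dual)
  +{data,ok} ‖ &{data,ok}  ✓ same labels
    [data]
      !Unit ‖ ?Unit  ✓
        !Unit ‖ ?Unit  ✓
          X ‖ X  ✓
    [ok]
      &{more,stop} ‖ +{more,stop}  ✓ same labels
        [more]
          ?Bool ‖ ?Bool  ✗ same direction on both sides — not dual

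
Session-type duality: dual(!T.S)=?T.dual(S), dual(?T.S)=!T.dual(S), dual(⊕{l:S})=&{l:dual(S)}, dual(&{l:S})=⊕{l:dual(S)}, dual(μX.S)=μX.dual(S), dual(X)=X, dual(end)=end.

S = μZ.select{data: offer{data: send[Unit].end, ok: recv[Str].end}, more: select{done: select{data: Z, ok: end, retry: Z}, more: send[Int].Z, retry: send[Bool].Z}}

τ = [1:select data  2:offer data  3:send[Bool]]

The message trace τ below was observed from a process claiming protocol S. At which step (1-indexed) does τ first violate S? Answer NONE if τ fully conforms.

[1] select data  match  cont: offer{data: send[Unit].end, ok: recv[Str].end}
[2] offer data  match  cont: send[Unit].end
[3] got send[Bool], protocol expects send[Unit]  ✗

3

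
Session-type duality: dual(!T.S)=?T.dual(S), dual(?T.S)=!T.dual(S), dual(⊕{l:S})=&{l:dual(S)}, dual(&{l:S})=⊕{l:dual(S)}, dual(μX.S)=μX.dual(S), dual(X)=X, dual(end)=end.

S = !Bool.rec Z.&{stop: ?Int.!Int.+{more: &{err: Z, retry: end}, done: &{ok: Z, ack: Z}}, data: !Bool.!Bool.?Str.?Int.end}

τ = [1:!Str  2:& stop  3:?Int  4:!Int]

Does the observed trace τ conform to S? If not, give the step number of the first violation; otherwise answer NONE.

[1] got !Str, protocol expects !Bool  ✗

1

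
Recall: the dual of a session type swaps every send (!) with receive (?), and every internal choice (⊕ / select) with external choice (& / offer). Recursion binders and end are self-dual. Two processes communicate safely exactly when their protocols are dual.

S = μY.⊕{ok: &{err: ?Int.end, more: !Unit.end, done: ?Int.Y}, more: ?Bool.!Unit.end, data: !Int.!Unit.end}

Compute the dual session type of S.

μY.&{ok: ⊕{err: !Int.end, more: ?Unit.end, done: !Int.Y}, more: !Bool.?Unit.end, data: ?Int.?Unit.end}

μY = μY  (binder kept)
  ⊕{ok,more,data} = &{ok,more,data}  (select→offer)
    • ok:
      &{err,more,done} = ⊕{err,more,done}  (external→internal)
        • err:
          ?Int = !Int
            end self-dual
        • more:
          !Unit = ?Unit
            end self-dual
        • done:
          ?Int = !Int
            Y self-dual
    • more:
      ?Bool = !Bool
        !Unit = ?Unit
          end self-dual
    • data:
      !Int = ?Int
        !Unit = ?Unit
          end self-dual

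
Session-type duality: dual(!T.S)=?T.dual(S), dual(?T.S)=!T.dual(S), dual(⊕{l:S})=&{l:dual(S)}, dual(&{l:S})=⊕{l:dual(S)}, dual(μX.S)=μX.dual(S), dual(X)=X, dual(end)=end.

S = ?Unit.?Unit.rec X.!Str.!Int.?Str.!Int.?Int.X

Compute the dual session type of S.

?Unit ↦ !Unit
  ?Unit ↦ !Unit
    rec X ↦ rec X  (μ self-dual)
      !Str ↦ ?Str
        !Int ↦ ?Int
          ?Str ↦ !Str
            !Int ↦ ?Int
              ?Int ↦ !Int
                dual(X) = X

!Unit.!Unit.rec X.?Str.?Int.!Str.?Int.!Int.X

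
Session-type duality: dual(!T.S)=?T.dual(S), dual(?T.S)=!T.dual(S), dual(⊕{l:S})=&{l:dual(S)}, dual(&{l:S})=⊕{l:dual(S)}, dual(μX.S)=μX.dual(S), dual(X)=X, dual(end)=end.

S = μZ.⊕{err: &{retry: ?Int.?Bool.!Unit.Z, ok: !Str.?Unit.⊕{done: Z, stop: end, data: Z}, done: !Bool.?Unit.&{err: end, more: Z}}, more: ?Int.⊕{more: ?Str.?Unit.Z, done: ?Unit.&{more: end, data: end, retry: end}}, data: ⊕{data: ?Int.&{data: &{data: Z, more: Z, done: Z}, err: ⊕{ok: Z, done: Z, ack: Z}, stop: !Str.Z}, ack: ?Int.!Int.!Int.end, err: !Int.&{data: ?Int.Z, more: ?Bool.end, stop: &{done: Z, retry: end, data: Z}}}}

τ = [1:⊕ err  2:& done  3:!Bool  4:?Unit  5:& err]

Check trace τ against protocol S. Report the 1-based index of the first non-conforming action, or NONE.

NONE

@1 ⊕ err  ✓  cont: &{retry: ?Int.?Bool.!Unit.μZ.…, ok: !Str.?Unit.⊕{done: μZ.…, stop: end, data: μZ.…}, done: !Bool.?Unit.&{err: end, more: μZ.…}}
@2 & done  ✓  cont: !Bool.?Unit.&{err: end, more: μZ.…}
@3 !Bool  ✓  cont: ?Unit.&{err: end, more: μZ.…}
@4 ?Unit  ✓  cont: &{err: end, more: μZ.…}
@5 & err  ✓  cont: end
τ conforms to S (length 5)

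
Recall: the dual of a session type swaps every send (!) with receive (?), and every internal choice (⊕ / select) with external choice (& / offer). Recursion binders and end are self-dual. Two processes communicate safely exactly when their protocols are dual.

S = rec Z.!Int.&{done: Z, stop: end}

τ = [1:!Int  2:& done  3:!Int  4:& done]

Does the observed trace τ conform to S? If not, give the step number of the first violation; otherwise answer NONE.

step 1: !Int  ✓  state: &{done: rec Z.…, stop: end}
step 2: & done  ✓  state: rec Z.…
step 3: !Int  ✓  state: &{done: rec Z.…, stop: end}
step 4: & done  ✓  state: rec Z.…
τ conforms to S (length 4)

NONE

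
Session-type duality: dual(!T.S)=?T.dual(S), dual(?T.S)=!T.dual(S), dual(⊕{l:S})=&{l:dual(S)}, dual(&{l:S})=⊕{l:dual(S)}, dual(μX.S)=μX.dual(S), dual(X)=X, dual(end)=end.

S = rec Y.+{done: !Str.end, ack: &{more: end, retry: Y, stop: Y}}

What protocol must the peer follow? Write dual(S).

rec Y = rec Y  (μ self-dual)
  +{done,ack} = &{done,ack}  (internal→external)
    • done:
      !Str = ?Str
        dual(end) = end
    • ack:
      &{more,retry,stop} = +{more,retry,stop}  (offer→select)
        • more:
          dual(end) = end
        • retry:
          dual(Y) = Y
        • stop:
          dual(Y) = Y

rec Y.&{done: ?Str.end, ack: +{more: end, retry: Y, stop: Y}}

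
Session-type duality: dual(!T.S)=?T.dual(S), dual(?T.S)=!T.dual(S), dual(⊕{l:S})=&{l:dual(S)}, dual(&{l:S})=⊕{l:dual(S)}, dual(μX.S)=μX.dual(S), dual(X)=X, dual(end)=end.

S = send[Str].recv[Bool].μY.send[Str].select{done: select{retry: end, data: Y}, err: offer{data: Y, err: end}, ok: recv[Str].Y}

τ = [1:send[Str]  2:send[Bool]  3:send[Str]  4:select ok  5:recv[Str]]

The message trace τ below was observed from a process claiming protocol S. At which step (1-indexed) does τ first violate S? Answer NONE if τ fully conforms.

step 1: send[Str]  match  now at recv[Bool].μY.…
step 2: got send[Bool], protocol expects recv[Bool]  ✗

2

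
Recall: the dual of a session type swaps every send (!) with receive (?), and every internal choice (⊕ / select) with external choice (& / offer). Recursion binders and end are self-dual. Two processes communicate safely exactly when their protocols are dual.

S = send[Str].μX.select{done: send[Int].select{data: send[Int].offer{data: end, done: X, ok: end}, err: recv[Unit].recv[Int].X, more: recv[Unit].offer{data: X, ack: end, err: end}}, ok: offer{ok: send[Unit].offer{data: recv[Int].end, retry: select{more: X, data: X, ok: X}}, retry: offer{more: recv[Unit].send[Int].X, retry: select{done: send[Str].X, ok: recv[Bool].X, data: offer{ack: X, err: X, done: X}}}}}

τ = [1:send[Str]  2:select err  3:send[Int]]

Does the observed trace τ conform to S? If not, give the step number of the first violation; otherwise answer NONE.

[1] send[Str]  match  cont: μX.…
[2] got select err, protocol expects select done or select ok  ✗

2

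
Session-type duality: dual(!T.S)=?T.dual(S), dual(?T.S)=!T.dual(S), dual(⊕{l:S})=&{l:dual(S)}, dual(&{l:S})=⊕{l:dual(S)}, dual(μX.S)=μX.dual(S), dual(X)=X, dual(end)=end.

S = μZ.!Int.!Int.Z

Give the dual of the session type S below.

μZ.?Int.?Int.Z

μZ ↦ μZ  (binder kept)
  !Int ↦ ?Int
    !Int ↦ ?Int
      dual(Z) = Z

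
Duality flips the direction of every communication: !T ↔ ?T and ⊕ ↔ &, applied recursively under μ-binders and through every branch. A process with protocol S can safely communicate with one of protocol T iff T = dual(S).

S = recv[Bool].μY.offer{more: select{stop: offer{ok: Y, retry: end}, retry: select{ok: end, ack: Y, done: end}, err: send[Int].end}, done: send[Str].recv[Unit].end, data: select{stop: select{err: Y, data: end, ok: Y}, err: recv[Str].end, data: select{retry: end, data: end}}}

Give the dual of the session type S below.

recv[Bool] ↦ send[Bool]
  μY ↦ μY  (μ self-dual)
    offer{more,done,data} ↦ select{more,done,data}  (&→⊕)
      [more]
        select{stop,retry,err} ↦ offer{stop,retry,err}  (select→offer)
          [stop]
            offer{ok,retry} ↦ select{ok,retry}  (&→⊕)
              [ok]
                Y self-dual
              [retry]
                end self-dual
          [retry]
            select{ok,ack,done} ↦ offer{ok,ack,done}  (select→offer)
              [ok]
                end self-dual
              [ack]
                Y self-dual
              [done]
                end self-dual
          [err]
            send[Int] ↦ recv[Int]
              end self-dual
      [done]
        send[Str] ↦ recv[Str]
          recv[Unit] ↦ send[Unit]
            end self-dual
      [data]
        select{stop,err,data} ↦ offer{stop,err,data}  (select→offer)
          [stop]
            select{err,data,ok} ↦ offer{err,data,ok}  (select→offer)
              [err]
                Y self-dual
              [data]
                end self-dual
              [ok]
                Y self-dual
          [err]
            recv[Str] ↦ send[Str]
              end self-dual
          [data]
            select{retry,data} ↦ offer{retry,data}  (select→offer)
              [retry]
                end self-dual
              [data]
                end self-dual

send[Bool].μY.select{more: offer{stop: select{ok: Y, retry: end}, retry: offer{ok: end, ack: Y, done: end}, err: recv[Int].end}, done: recv[Str].send[Unit].end, data: offer{stop: offer{err: Y, data: end, ok: Y}, err: send[Str].end, data: offer{retry: end, data: end}}}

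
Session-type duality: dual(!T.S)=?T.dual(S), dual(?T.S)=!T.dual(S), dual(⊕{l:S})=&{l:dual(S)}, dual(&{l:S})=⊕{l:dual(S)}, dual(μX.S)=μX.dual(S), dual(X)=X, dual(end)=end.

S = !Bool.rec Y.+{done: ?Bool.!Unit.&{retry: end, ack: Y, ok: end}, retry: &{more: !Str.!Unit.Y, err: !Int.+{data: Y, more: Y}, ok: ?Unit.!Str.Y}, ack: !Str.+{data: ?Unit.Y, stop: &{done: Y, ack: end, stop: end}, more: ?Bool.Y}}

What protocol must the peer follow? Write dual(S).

!Bool = ?Bool
  rec Y = rec Y  (binder kept)
    +{done,retry,ack} = &{done,retry,ack}  (internal→external)
      [done]
        ?Bool = !Bool
          !Unit = ?Unit
            &{retry,ack,ok} = +{retry,ack,ok}  (external→internal)
              [retry]
                end self-dual
              [ack]
                Y self-dual
              [ok]
                end self-dual
      [retry]
        &{more,err,ok} = +{more,err,ok}  (external→internal)
          [more]
            !Str = ?Str
              !Unit = ?Unit
                Y self-dual
          [err]
            !Int = ?Int
              +{data,more} = &{data,more}  (internal→external)
                [data]
                  Y self-dual
                [more]
                  Y self-dual
          [ok]
            ?Unit = !Unit
              !Str = ?Str
                Y self-dual
      [ack]
        !Str = ?Str
          +{data,stop,more} = &{data,stop,more}  (internal→external)
            [data]
              ?Unit = !Unit
                Y self-dual
            [stop]
              &{done,ack,stop} = +{done,ack,stop}  (external→internal)
                [done]
                  Y self-dual
                [ack]
                  end self-dual
                [stop]
                  end self-dual
            [more]
              ?Bool = !Bool
                Y self-dual

?Bool.rec Y.&{done: !Bool.?Unit.+{retry: end, ack: Y, ok: end}, retry: +{more: ?Str.?Unit.Y, err: ?Int.&{data: Y, more: Y}, ok: !Unit.?Str.Y}, ack: ?Str.&{data: !Unit.Y, stop: +{done: Y, ack: end, stop: end}, more: !Bool.Y}}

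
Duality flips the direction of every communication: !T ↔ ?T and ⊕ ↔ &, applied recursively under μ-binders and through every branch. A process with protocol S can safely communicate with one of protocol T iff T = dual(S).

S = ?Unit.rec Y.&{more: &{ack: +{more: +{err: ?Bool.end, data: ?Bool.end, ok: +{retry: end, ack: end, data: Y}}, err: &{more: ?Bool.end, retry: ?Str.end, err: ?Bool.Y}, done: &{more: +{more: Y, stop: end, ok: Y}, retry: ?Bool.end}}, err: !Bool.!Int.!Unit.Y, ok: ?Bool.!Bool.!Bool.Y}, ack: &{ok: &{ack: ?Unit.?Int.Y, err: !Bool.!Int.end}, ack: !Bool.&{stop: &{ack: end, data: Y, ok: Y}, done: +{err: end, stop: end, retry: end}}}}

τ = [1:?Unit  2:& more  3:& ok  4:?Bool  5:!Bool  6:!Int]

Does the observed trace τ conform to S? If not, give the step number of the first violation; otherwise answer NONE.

6

@1 ?Unit  ✓  now at rec Y.…
@2 & more  ✓  now at &{ack: +{more: +{err: ?Bool.end, data: ?Bool.end, ok: +{retry: end, ack: end, data: rec Y.…}}, err: &{more: ?Bool.end, retry: ?Str.end, err: ?Bool.rec Y.…}, done: &{more: +{more: rec Y.…, stop: end, ok: rec Y.…}, retry: ?Bool.end}}, err: !Bool.!Int.!Unit.rec Y.…, ok: ?Bool.!Bool.!Bool.rec Y.…}
@3 & ok  ✓  now at ?Bool.!Bool.!Bool.rec Y.…
@4 ?Bool  ✓  now at !Bool.!Bool.rec Y.…
@5 !Bool  ✓  now at !Bool.rec Y.…
@6 got !Int, protocol expects !Bool  ✗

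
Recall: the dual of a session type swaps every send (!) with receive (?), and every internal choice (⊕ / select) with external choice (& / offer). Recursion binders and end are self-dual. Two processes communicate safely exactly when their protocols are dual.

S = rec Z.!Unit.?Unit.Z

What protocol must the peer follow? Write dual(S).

rec Z ↦ rec Z  (binder kept)
  !Unit ↦ ?Unit
    ?Unit ↦ !Unit
      Z self-dual

rec Z.?Unit.!Unit.Z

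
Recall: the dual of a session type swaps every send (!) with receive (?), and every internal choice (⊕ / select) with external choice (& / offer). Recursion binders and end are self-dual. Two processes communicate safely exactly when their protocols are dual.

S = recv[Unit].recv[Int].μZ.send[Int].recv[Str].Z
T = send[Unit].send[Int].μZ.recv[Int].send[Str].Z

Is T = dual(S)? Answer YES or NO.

recv[Unit] | send[Unit]  ✓
  recv[Int] | send[Int]  ✓
    μZ | μZ  ✓ (binder kept)
      send[Int] | recv[Int]  ✓
        recv[Str] | send[Str]  ✓
          Z | Z  ✓

YES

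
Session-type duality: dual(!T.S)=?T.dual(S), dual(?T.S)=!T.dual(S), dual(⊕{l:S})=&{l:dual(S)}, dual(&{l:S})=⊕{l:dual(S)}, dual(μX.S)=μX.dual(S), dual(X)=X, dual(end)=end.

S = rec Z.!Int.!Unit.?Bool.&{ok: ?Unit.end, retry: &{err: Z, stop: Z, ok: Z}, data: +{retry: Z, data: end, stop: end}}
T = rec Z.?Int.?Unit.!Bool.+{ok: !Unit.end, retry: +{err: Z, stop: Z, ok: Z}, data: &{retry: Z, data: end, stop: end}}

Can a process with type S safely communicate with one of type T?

rec Z | rec Z  ok (binder kept)
  !Int | ?Int  ok
    !Unit | ?Unit  ok
      ?Bool | !Bool  ok
        &{ok,retry,data} | +{ok,retry,data}  ok same labels
          • ok:
            ?Unit | !Unit  ok
              end | end  ok
          • retry:
            &{err,stop,ok} | +{err,stop,ok}  ok same labels
              • err:
                Z | Z  ok
              • stop:
                Z | Z  ok
              • ok:
                Z | Z  ok
          • data:
            +{retry,data,stop} | &{retry,data,stop}  ok same labels
              • retry:
                Z | Z  ok
              • data:
                end | end  ok
              • stop:
                end | end  ok

YES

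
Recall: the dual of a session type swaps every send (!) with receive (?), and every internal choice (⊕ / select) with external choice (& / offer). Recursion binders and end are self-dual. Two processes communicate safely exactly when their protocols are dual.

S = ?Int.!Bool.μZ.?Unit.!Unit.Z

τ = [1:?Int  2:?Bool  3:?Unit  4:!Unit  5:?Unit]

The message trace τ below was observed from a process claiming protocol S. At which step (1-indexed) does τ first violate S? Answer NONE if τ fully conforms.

step 1: ?Int  match  now at !Bool.μZ.…
step 2: got ?Bool, protocol expects !Bool  ✗

2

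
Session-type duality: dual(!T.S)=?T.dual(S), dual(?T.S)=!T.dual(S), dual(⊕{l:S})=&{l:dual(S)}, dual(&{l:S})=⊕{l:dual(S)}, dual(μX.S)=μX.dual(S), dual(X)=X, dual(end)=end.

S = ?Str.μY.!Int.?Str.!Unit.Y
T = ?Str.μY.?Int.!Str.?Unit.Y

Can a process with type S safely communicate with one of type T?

NO

?Str vs ?Str  ✗ same direction on both sides — not dual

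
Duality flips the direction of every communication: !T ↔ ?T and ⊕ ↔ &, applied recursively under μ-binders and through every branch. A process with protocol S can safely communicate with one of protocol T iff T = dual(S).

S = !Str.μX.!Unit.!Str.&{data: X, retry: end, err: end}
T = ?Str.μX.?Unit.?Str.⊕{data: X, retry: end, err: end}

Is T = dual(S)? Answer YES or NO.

YES

!Str ‖ ?Str  match
  μX ‖ μX  match (rec unchanged)
    !Unit ‖ ?Unit  match
      !Str ‖ ?Str  match
        &{data,retry,err} ‖ ⊕{data,retry,err}  match label sets agree
          • data:
            X ‖ X  match
          • retry:
            end ‖ end  match
          • err:
            end ‖ end  match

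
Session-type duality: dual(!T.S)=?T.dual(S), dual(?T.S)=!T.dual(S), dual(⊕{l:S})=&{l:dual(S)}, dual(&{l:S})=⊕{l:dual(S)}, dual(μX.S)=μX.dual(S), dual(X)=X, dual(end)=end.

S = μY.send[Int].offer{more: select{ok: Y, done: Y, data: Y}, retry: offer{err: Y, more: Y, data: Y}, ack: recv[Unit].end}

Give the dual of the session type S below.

μY = μY  (μ self-dual)
  send[Int] = recv[Int]
    offer{more,retry,ack} = select{more,retry,ack}  (offer→select)
      case more:
        select{ok,done,data} = offer{ok,done,data}  (internal→external)
          case ok:
            Y ↦ Y
          case done:
            Y ↦ Y
          case data:
            Y ↦ Y
      case retry:
        offer{err,more,data} = select{err,more,data}  (offer→select)
          case err:
            Y ↦ Y
          case more:
            Y ↦ Y
          case data:
            Y ↦ Y
      case ack:
        recv[Unit] = send[Unit]
          end ↦ end

μY.recv[Int].select{more: offer{ok: Y, done: Y, data: Y}, retry: select{err: Y, more: Y, data: Y}, ack: send[Unit].end}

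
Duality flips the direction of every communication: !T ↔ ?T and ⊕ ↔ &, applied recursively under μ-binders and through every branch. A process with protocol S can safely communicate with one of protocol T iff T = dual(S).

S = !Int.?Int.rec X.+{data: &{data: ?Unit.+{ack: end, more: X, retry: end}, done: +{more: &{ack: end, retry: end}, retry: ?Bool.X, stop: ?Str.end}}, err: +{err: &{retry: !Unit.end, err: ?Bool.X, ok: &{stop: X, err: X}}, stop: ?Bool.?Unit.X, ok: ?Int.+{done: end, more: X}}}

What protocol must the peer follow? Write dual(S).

?Int.!Int.rec X.&{data: +{data: !Unit.&{ack: end, more: X, retry: end}, done: &{more: +{ack: end, retry: end}, retry: !Bool.X, stop: !Str.end}}, err: &{err: +{retry: ?Unit.end, err: !Bool.X, ok: +{stop: X, err: X}}, stop: !Bool.!Unit.X, ok: !Int.&{done: end, more: X}}}

!Int → ?Int
  ?Int → !Int
    rec X → rec X  (μ self-dual)
      +{data,err} → &{data,err}  (internal→external)
        case data:
          &{data,done} → +{data,done}  (&→⊕)
            case data:
              ?Unit → !Unit
                +{ack,more,retry} → &{ack,more,retry}  (internal→external)
                  case ack:
                    end ↦ end
                  case more:
                    X ↦ X
                  case retry:
                    end ↦ end
            case done:
              +{more,retry,stop} → &{more,retry,stop}  (internal→external)
                case more:
                  &{ack,retry} → +{ack,retry}  (&→⊕)
                    case ack:
                      end ↦ end
                    case retry:
                      end ↦ end
                case retry:
                  ?Bool → !Bool
                    X ↦ X
                case stop:
                  ?Str → !Str
                    end ↦ end
        case err:
          +{err,stop,ok} → &{err,stop,ok}  (internal→external)
            case err:
              &{retry,err,ok} → +{retry,err,ok}  (&→⊕)
                case retry:
                  !Unit → ?Unit
                    end ↦ end
                case err:
                  ?Bool → !Bool
                    X ↦ X
                case ok:
                  &{stop,err} → +{stop,err}  (&→⊕)
                    case stop:
                      X ↦ X
                    case err:
                      X ↦ X
            case stop:
              ?Bool → !Bool
                ?Unit → !Unit
                  X ↦ X
            case ok:
              ?Int → !Int
                +{done,more} → &{done,more}  (internal→external)
                  case done:
                    end ↦ end
                  case more:
                    X ↦ X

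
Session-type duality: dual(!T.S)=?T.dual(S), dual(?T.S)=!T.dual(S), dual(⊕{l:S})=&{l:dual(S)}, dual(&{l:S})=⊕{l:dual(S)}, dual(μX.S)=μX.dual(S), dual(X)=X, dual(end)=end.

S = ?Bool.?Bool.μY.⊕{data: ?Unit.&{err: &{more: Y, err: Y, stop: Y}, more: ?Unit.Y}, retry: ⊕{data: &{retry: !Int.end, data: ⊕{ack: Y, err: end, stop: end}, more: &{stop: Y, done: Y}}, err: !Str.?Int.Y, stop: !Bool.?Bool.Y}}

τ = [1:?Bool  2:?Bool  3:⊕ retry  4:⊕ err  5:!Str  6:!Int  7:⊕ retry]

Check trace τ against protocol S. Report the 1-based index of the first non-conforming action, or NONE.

6

step 1: ?Bool  ✓  cont: ?Bool.μY.…
step 2: ?Bool  ✓  cont: μY.…
step 3: ⊕ retry  ✓  cont: ⊕{data: &{retry: !Int.end, data: ⊕{ack: μY.…, err: end, stop: end}, more: &{stop: μY.…, done: μY.…}}, err: !Str.?Int.μY.…, stop: !Bool.?Bool.μY.…}
step 4: ⊕ err  ✓  cont: !Str.?Int.μY.…
step 5: !Str  ✓  cont: ?Int.μY.…
step 6: got !Int, protocol expects ?Int  ✗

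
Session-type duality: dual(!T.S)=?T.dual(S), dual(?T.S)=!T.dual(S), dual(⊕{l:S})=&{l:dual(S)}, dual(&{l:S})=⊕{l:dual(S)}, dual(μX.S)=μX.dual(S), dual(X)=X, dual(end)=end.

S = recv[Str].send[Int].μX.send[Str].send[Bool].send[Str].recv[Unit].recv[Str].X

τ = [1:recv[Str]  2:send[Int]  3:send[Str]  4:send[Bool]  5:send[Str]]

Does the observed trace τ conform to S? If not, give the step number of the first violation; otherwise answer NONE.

@1 recv[Str]  match  cont: send[Int].μX.…
@2 send[Int]  match  cont: μX.…
@3 send[Str]  match  cont: send[Bool].send[Str].recv[Unit].recv[Str].μX.…
@4 send[Bool]  match  cont: send[Str].recv[Unit].recv[Str].μX.…
@5 send[Str]  match  cont: recv[Unit].recv[Str].μX.…
trace exhausted — no violation

NONE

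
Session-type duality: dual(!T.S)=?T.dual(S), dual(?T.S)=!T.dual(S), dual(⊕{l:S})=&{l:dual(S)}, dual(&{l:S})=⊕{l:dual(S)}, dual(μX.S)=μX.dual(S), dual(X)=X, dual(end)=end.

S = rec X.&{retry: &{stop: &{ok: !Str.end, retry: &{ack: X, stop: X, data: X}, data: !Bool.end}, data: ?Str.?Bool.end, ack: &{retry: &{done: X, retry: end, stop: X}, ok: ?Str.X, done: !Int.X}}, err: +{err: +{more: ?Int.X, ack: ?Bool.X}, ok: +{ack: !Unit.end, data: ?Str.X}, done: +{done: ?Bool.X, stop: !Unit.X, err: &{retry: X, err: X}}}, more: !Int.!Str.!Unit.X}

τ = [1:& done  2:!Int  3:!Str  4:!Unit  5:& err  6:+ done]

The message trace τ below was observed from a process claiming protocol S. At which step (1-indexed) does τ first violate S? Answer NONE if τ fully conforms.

1

@1 got & done, protocol expects & retry or & err or & more  ✗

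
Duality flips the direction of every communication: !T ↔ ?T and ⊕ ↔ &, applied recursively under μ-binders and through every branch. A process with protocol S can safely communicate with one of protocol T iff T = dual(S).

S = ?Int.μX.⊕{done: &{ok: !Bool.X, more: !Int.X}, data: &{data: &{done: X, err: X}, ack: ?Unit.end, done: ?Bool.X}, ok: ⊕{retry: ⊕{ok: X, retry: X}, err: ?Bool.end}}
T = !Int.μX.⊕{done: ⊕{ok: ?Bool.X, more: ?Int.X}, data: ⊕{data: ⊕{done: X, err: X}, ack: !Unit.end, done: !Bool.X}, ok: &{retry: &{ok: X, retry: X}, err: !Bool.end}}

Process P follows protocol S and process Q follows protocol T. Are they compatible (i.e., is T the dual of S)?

?Int | !Int  ✓
  μX | μX  ✓ (rec unchanged)
    ⊕{done,data,ok} | ⊕{done,data,ok}  ✗ choice polarity not flipped — not dual

NO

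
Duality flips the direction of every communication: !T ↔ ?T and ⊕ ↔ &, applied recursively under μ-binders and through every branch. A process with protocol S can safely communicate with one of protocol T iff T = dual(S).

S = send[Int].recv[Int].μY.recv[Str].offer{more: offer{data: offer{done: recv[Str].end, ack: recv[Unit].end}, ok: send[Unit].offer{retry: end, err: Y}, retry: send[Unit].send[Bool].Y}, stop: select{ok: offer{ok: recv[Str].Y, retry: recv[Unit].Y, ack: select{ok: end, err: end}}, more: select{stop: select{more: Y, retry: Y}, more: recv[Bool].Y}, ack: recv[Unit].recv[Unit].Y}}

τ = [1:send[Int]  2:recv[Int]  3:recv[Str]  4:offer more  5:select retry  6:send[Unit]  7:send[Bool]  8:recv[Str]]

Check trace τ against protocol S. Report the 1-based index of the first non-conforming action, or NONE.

5

@1 send[Int]  match  cont: recv[Int].μY.…
@2 recv[Int]  match  cont: μY.…
@3 recv[Str]  match  cont: offer{more: offer{data: offer{done: recv[Str].end, ack: recv[Unit].end}, ok: send[Unit].offer{retry: end, err: μY.…}, retry: send[Unit].send[Bool].μY.…}, stop: select{ok: offer{ok: recv[Str].μY.…, retry: recv[Unit].μY.…, ack: select{ok: end, err: end}}, more: select{stop: select{more: μY.…, retry: μY.…}, more: recv[Bool].μY.…}, ack: recv[Unit].recv[Unit].μY.…}}
@4 offer more  match  cont: offer{data: offer{done: recv[Str].end, ack: recv[Unit].end}, ok: send[Unit].offer{retry: end, err: μY.…}, retry: send[Unit].send[Bool].μY.…}
@5 got select retry, protocol expects offer data or offer ok or offer retry  ✗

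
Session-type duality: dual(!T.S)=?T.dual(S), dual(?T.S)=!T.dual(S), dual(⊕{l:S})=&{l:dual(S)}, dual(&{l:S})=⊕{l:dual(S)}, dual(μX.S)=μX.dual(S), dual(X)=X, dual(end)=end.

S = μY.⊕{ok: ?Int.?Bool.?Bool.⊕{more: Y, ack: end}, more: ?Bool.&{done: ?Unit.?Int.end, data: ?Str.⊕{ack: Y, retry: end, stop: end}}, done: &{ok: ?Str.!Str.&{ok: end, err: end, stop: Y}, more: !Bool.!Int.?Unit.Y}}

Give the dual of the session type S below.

μY.&{ok: !Int.!Bool.!Bool.&{more: Y, ack: end}, more: !Bool.⊕{done: !Unit.!Int.end, data: !Str.&{ack: Y, retry: end, stop: end}}, done: ⊕{ok: !Str.?Str.⊕{ok: end, err: end, stop: Y}, more: ?Bool.?Int.!Unit.Y}}

μY ↦ μY  (binder kept)
  ⊕{ok,more,done} ↦ &{ok,more,done}  (internal→external)
    [ok]
      ?Int ↦ !Int
        ?Bool ↦ !Bool
          ?Bool ↦ !Bool
            ⊕{more,ack} ↦ &{more,ack}  (internal→external)
              [more]
                dual(Y) = Y
              [ack]
                dual(end) = end
    [more]
      ?Bool ↦ !Bool
        &{done,data} ↦ ⊕{done,data}  (external→internal)
          [done]
            ?Unit ↦ !Unit
              ?Int ↦ !Int
                dual(end) = end
          [data]
            ?Str ↦ !Str
              ⊕{ack,retry,stop} ↦ &{ack,retry,stop}  (internal→external)
                [ack]
                  dual(Y) = Y
                [retry]
                  dual(end) = end
                [stop]
                  dual(end) = end
    [done]
      &{ok,more} ↦ ⊕{ok,more}  (external→internal)
        [ok]
          ?Str ↦ !Str
            !Str ↦ ?Str
              &{ok,err,stop} ↦ ⊕{ok,err,stop}  (external→internal)
                [ok]
                  dual(end) = end
                [err]
                  dual(end) = end
                [stop]
                  dual(Y) = Y
        [more]
          !Bool ↦ ?Bool
            !Int ↦ ?Int
              ?Unit ↦ !Unit
                dual(Y) = Y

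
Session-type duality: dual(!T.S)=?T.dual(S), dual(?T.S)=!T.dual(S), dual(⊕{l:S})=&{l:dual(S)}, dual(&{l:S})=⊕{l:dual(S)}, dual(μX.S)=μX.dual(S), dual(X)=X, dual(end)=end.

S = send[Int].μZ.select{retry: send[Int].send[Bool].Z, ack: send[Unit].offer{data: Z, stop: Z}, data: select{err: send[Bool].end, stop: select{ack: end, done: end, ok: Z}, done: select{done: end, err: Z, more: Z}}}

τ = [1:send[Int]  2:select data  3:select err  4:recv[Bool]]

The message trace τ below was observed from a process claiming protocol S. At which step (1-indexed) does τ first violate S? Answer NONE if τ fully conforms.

4

@1 send[Int]  ok  state: μZ.…
@2 select data  ok  state: select{err: send[Bool].end, stop: select{ack: end, done: end, ok: μZ.…}, done: select{done: end, err: μZ.…, more: μZ.…}}
@3 select err  ok  state: send[Bool].end
@4 got recv[Bool], protocol expects send[Bool]  ✗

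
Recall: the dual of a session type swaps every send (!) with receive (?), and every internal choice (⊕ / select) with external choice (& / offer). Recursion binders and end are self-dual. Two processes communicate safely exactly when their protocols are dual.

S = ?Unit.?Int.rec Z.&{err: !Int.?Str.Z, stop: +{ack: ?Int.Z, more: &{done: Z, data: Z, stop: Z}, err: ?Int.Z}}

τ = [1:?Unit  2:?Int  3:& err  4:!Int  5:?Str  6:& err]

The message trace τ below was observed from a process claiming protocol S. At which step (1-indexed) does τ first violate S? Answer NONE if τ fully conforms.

NONE

[1] ?Unit  match  cont: ?Int.rec Z.…
[2] ?Int  match  cont: rec Z.…
[3] & err  match  cont: !Int.?Str.rec Z.…
[4] !Int  match  cont: ?Str.rec Z.…
[5] ?Str  match  cont: rec Z.…
[6] & err  match  cont: !Int.?Str.rec Z.…
τ conforms to S (length 6)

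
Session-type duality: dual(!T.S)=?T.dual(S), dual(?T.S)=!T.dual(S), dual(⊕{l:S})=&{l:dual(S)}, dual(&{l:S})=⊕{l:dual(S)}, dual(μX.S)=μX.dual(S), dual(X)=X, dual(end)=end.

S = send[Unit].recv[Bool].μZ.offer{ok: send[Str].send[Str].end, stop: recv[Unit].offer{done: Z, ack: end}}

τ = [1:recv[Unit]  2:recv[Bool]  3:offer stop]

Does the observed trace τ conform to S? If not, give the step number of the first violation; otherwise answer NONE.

1

@1 got recv[Unit], protocol expects send[Unit]  ✗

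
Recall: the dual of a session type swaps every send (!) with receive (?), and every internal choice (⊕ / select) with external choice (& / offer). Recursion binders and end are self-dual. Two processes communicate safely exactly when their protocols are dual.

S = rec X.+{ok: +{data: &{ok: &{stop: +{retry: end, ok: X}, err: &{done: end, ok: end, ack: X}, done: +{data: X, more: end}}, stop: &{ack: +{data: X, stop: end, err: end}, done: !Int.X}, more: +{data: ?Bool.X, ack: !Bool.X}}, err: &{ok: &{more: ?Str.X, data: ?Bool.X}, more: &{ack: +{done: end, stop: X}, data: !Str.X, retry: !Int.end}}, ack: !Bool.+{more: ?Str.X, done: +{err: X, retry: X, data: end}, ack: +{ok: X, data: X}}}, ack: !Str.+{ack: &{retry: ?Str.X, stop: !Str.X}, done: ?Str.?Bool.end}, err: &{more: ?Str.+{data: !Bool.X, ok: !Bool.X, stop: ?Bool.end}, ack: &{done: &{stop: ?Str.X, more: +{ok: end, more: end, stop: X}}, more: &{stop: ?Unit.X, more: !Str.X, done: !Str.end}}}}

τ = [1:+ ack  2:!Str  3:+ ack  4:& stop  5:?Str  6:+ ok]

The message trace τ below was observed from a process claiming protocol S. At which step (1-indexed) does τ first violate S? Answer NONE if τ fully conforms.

[1] + ack  ✓  cont: !Str.+{ack: &{retry: ?Str.rec X.…, stop: !Str.rec X.…}, done: ?Str.?Bool.end}
[2] !Str  ✓  cont: +{ack: &{retry: ?Str.rec X.…, stop: !Str.rec X.…}, done: ?Str.?Bool.end}
[3] + ack  ✓  cont: &{retry: ?Str.rec X.…, stop: !Str.rec X.…}
[4] & stop  ✓  cont: !Str.rec X.…
[5] got ?Str, protocol expects !Str  ✗

5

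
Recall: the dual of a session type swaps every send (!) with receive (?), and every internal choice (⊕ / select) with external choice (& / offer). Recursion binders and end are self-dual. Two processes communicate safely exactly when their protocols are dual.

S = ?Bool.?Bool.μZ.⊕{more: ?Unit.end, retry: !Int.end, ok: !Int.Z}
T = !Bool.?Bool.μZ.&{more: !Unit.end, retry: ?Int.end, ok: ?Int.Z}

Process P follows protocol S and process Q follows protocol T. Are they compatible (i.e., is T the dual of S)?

NO

?Bool ‖ !Bool  ✓
  ?Bool ‖ ?Bool  ✗ same direction on both sides — not dual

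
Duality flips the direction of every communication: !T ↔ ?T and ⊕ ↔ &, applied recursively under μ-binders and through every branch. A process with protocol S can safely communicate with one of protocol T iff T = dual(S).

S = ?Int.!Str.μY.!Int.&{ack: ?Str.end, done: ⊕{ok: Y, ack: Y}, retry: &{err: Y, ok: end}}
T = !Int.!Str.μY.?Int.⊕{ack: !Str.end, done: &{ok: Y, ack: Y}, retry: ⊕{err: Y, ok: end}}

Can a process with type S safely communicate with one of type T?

?Int vs !Int  match
  !Str vs !Str  ✗ same direction on both sides — not dual

NO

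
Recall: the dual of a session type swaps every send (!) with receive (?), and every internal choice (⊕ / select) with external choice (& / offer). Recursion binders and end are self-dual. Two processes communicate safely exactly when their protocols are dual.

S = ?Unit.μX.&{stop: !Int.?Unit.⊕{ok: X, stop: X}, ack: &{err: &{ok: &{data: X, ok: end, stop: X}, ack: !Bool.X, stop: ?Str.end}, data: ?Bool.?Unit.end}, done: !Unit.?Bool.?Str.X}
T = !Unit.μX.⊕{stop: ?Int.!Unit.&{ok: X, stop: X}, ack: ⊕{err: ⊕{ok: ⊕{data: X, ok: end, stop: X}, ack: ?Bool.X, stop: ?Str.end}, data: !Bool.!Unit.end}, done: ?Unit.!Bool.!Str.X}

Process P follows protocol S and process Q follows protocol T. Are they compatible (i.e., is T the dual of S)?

?Unit vs !Unit  ok
  μX vs μX  ok (rec unchanged)
    &{stop,ack,done} vs ⊕{stop,ack,done}  ok label sets agree
      case stop:
        !Int vs ?Int  ok
          ?Unit vs !Unit  ok
            ⊕{ok,stop} vs &{ok,stop}  ok label sets agree
              case ok:
                X vs X  ok
              case stop:
                X vs X  ok
      case ack:
        &{err,data} vs ⊕{err,data}  ok label sets agree
          case err:
            &{ok,ack,stop} vs ⊕{ok,ack,stop}  ok label sets agree
              case ok:
                &{data,ok,stop} vs ⊕{data,ok,stop}  ok label sets agree
                  case data:
                    X vs X  ok
                  case ok:
                    end vs end  ok
                  case stop:
                    X vs X  ok
              case ack:
                !Bool vs ?Bool  ok
                  X vs X  ok
              case stop:
                ?Str vs ?Str  ✗ same direction on both sides — not dual

NO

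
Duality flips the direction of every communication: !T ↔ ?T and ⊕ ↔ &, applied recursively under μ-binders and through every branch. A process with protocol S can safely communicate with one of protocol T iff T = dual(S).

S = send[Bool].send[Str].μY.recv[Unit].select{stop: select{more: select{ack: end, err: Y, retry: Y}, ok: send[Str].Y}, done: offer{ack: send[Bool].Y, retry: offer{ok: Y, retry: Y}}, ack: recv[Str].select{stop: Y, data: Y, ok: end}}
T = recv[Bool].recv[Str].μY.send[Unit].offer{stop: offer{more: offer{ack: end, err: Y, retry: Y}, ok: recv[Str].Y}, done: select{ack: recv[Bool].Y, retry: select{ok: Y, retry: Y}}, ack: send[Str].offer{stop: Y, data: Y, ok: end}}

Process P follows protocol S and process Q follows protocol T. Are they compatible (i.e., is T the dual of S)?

send[Bool] ‖ recv[Bool]  ok
  send[Str] ‖ recv[Str]  ok
    μY ‖ μY  ok (μ self-dual)
      recv[Unit] ‖ send[Unit]  ok
        select{stop,done,ack} ‖ offer{stop,done,ack}  ok same labels
          [stop]
            select{more,ok} ‖ offer{more,ok}  ok same labels
              [more]
                select{ack,err,retry} ‖ offer{ack,err,retry}  ok same labels
                  [ack]
                    end ‖ end  ok
                  [err]
                    Y ‖ Y  ok
                  [retry]
                    Y ‖ Y  ok
              [ok]
                send[Str] ‖ recv[Str]  ok
                  Y ‖ Y  ok
          [done]
            offer{ack,retry} ‖ select{ack,retry}  ok same labels
              [ack]
                send[Bool] ‖ recv[Bool]  ok
                  Y ‖ Y  ok
              [retry]
                offer{ok,retry} ‖ select{ok,retry}  ok same labels
                  [ok]
                    Y ‖ Y  ok
                  [retry]
                    Y ‖ Y  ok
          [ack]
            recv[Str] ‖ send[Str]  ok
              select{stop,data,ok} ‖ offer{stop,data,ok}  ok same labels
                [stop]
                  Y ‖ Y  ok
                [data]
                  Y ‖ Y  ok
                [ok]
                  end ‖ end  ok

YES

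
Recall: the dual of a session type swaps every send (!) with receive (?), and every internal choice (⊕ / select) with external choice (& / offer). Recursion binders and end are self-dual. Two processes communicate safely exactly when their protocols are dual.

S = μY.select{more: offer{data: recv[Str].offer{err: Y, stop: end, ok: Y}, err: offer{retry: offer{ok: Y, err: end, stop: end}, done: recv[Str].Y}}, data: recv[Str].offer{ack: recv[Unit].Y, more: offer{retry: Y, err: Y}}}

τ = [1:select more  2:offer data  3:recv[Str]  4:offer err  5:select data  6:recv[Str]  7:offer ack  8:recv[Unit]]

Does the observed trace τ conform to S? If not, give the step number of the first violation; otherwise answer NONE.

NONE

[1] select more  ✓  cont: offer{data: recv[Str].offer{err: μY.…, stop: end, ok: μY.…}, err: offer{retry: offer{ok: μY.…, err: end, stop: end}, done: recv[Str].μY.…}}
[2] offer data  ✓  cont: recv[Str].offer{err: μY.…, stop: end, ok: μY.…}
[3] recv[Str]  ✓  cont: offer{err: μY.…, stop: end, ok: μY.…}
[4] offer err  ✓  cont: μY.…
[5] select data  ✓  cont: recv[Str].offer{ack: recv[Unit].μY.…, more: offer{retry: μY.…, err: μY.…}}
[6] recv[Str]  ✓  cont: offer{ack: recv[Unit].μY.…, more: offer{retry: μY.…, err: μY.…}}
[7] offer ack  ✓  cont: recv[Unit].μY.…
[8] recv[Unit]  ✓  cont: μY.…
τ conforms to S (length 8)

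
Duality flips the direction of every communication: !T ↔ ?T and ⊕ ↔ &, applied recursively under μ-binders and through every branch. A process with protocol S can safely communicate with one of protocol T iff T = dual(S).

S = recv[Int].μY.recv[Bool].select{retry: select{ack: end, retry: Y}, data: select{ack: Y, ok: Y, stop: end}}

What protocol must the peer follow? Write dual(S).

send[Int].μY.send[Bool].offer{retry: offer{ack: end, retry: Y}, data: offer{ack: Y, ok: Y, stop: end}}

recv[Int] = send[Int]
  μY = μY  (binder kept)
    recv[Bool] = send[Bool]
      select{retry,data} = offer{retry,data}  (⊕→&)
        case retry:
          select{ack,retry} = offer{ack,retry}  (⊕→&)
            case ack:
              dual(end) = end
            case retry:
              dual(Y) = Y
        case data:
          select{ack,ok,stop} = offer{ack,ok,stop}  (⊕→&)
            case ack:
              dual(Y) = Y
            case ok:
              dual(Y) = Y
            case stop:
              dual(end) = end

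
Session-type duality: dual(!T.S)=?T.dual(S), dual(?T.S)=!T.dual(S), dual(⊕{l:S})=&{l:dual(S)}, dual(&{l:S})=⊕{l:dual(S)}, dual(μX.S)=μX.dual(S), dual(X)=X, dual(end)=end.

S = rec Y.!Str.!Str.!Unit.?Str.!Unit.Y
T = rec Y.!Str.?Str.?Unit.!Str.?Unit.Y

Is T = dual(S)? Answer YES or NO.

NO

rec Y ‖ rec Y  ok (μ self-dual)
  !Str ‖ !Str  ✗ same direction on both sides — not dual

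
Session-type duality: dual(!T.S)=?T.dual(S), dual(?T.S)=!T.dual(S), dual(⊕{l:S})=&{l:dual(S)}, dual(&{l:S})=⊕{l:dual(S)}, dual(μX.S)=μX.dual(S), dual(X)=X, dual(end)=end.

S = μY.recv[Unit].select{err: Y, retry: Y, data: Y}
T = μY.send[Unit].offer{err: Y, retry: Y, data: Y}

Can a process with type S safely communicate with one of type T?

YES

μY vs μY  ok (μ self-dual)
  recv[Unit] vs send[Unit]  ok
    select{err,retry,data} vs offer{err,retry,data}  ok same labels
      case err:
        Y vs Y  ok
      case retry:
        Y vs Y  ok
      case data:
        Y vs Y  ok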